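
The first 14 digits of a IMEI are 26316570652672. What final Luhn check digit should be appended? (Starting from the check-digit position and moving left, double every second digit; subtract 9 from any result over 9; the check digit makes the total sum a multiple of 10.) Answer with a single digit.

Partial digits right→left: 2 7 6 2 5 6 0 7 5 6 1 3 6 2
Double every second digit counting from the check-digit position (so the 1st, 3rd, 5th, ... of the partial from the right).
  doubled (with −9 where >9): 4 3 1 0 1 2 3 → sum 14
  kept as-is: 7 2 6 7 6 3 2 → sum 33
Total = 14 + 33 = 47.
Check digit = (10 − (47 mod 10)) mod 10 = 3.

3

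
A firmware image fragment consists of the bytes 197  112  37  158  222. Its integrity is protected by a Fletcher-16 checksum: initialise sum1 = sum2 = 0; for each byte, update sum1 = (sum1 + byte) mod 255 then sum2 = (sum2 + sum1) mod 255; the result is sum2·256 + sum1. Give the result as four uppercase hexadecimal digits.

Running sums (mod 255):
  after byte 0 (197): sum1=197, sum2=197
  after byte 1 (112): sum1=54, sum2=251
  after byte 2 (37): sum1=91, sum2=87
  after byte 3 (158): sum1=249, sum2=81
  after byte 4 (222): sum1=216, sum2=42
Checksum = sum2·256 + sum1 = 42·256 + 216 = 10968 = 0x2AD8.

2AD8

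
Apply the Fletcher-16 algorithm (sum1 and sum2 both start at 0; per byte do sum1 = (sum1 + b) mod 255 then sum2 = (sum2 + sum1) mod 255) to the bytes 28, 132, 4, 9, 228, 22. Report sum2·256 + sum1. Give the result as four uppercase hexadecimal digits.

Running sums (mod 255):
  after byte 0 (28): sum1=28, sum2=28
  after byte 1 (132): sum1=160, sum2=188
  after byte 2 (4): sum1=164, sum2=97
  after byte 3 (9): sum1=173, sum2=15
  after byte 4 (228): sum1=146, sum2=161
  after byte 5 (22): sum1=168, sum2=74
Checksum = sum2·256 + sum1 = 74·256 + 168 = 19112 = 0x4AA8.

4AA8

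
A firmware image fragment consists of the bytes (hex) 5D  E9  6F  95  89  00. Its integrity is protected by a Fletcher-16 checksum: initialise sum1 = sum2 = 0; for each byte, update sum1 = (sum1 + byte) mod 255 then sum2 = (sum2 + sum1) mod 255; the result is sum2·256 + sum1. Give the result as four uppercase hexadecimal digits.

53D5

Running sums (mod 255):
  after byte 0 (5D): sum1=93, sum2=93
  after byte 1 (E9): sum1=71, sum2=164
  after byte 2 (6F): sum1=182, sum2=91
  after byte 3 (95): sum1=76, sum2=167
  after byte 4 (89): sum1=213, sum2=125
  after byte 5 (00): sum1=213, sum2=83
Checksum = sum2·256 + sum1 = 83·256 + 213 = 21461 = 0x53D5.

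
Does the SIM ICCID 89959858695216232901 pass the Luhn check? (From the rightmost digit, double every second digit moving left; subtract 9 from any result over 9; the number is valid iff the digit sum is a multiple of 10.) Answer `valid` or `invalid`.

valid

From the right, keep odd positions and double even positions (subtract 9 from any doubled value over 9):
  doubled (positions 2,4,...): 0 4 4 2 1 3 1 9 9 7 → sum 40
  kept (positions 1,3,...): 1 9 3 6 2 9 8 8 5 9 → sum 60
Total = 100.
100 mod 10 = 0, so the number is valid.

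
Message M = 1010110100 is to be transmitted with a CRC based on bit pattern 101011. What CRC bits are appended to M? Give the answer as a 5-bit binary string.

Append 5 zeros: 101011010000000. Divide by 101011 (XOR where the leading bit is 1):
  pos 0: 101011 XOR 101011 = 000000
  pos 7: 100000 XOR 101011 = 001011
  pos 9: 101100 XOR 101011 = 000111
Remainder (last 5 bits) = 00111. This is the CRC / FCS.

00111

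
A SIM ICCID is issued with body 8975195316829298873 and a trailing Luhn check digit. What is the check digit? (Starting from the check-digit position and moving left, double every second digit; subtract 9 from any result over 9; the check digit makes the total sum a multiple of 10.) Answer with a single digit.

Partial digits right→left: 3 7 8 8 9 2 9 2 8 6 1 3 5 9 1 5 7 9 8
Double every second digit counting from the check-digit position (so the 1st, 3rd, 5th, ... of the partial from the right).
  doubled (with −9 where >9): 6 7 9 9 7 2 1 2 5 7 → sum 55
  kept as-is: 7 8 2 2 6 3 9 5 9 → sum 51
Total = 55 + 51 = 106.
Check digit = (10 − (106 mod 10)) mod 10 = 4.

4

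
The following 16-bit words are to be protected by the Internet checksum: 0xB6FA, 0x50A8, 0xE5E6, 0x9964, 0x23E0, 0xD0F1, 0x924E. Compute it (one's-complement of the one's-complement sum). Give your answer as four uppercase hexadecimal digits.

F1F0

One's-complement addition (fold any carry out of bit 15 back into bit 0):
  0xB6FA + 0x50A8 = 0x107A2 → wrap carry → 0x07A3
  0x07A3 + 0xE5E6 = 0x0ED89
  0xED89 + 0x9964 = 0x186ED → wrap carry → 0x86EE
  0x86EE + 0x23E0 = 0x0AACE
  0xAACE + 0xD0F1 = 0x17BBF → wrap carry → 0x7BC0
  0x7BC0 + 0x924E = 0x10E0E → wrap carry → 0x0E0F
One's-complement sum = 0x0E0F.
Checksum = ~0x0E0F & 0xFFFF = 0xF1F0.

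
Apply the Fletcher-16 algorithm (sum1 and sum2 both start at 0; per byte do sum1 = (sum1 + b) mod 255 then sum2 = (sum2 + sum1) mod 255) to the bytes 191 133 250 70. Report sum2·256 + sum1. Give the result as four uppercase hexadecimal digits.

Running sums (mod 255):
  after byte 0 (191): sum1=191, sum2=191
  after byte 1 (133): sum1=69, sum2=5
  after byte 2 (250): sum1=64, sum2=69
  after byte 3 (70): sum1=134, sum2=203
Checksum = sum2·256 + sum1 = 203·256 + 134 = 52102 = 0xCB86.

CB86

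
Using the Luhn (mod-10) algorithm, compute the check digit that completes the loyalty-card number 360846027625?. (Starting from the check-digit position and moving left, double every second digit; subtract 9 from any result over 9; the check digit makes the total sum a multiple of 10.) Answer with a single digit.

3

Partial digits right→left: 5 2 6 7 2 0 6 4 8 0 6 3
Double every second digit counting from the check-digit position (so the 1st, 3rd, 5th, ... of the partial from the right).
  doubled (with −9 where >9): 1 3 4 3 7 3 → sum 21
  kept as-is: 2 7 0 4 0 3 → sum 16
Total = 21 + 16 = 37.
Check digit = (10 − (37 mod 10)) mod 10 = 3.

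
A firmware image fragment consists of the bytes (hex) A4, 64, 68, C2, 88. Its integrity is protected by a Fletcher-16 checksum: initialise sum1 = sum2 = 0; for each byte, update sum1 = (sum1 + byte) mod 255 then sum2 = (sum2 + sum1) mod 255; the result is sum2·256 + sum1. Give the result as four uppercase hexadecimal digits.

10BC

Running sums (mod 255):
  after byte 0 (A4): sum1=164, sum2=164
  after byte 1 (64): sum1=9, sum2=173
  after byte 2 (68): sum1=113, sum2=31
  after byte 3 (C2): sum1=52, sum2=83
  after byte 4 (88): sum1=188, sum2=16
Checksum = sum2·256 + sum1 = 16·256 + 188 = 4284 = 0x10BC.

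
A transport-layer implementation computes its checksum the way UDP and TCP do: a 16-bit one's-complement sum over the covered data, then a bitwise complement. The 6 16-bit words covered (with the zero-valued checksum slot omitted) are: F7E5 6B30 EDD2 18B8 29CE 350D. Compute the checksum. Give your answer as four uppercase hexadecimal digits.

3783

One's-complement addition (fold any carry out of bit 15 back into bit 0):
  0xF7E5 + 0x6B30 = 0x16315 → wrap carry → 0x6316
  0x6316 + 0xEDD2 = 0x150E8 → wrap carry → 0x50E9
  0x50E9 + 0x18B8 = 0x069A1
  0x69A1 + 0x29CE = 0x0936F
  0x936F + 0x350D = 0x0C87C
One's-complement sum = 0xC87C.
Checksum = ~0xC87C & 0xFFFF = 0x3783.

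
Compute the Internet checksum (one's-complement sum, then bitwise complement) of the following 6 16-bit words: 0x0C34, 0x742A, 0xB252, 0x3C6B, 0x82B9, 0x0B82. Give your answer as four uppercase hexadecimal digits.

One's-complement addition (fold any carry out of bit 15 back into bit 0):
  0x0C34 + 0x742A = 0x0805E
  0x805E + 0xB252 = 0x132B0 → wrap carry → 0x32B1
  0x32B1 + 0x3C6B = 0x06F1C
  0x6F1C + 0x82B9 = 0x0F1D5
  0xF1D5 + 0x0B82 = 0x0FD57
One's-complement sum = 0xFD57.
Checksum = ~0xFD57 & 0xFFFF = 0x02A8.

02A8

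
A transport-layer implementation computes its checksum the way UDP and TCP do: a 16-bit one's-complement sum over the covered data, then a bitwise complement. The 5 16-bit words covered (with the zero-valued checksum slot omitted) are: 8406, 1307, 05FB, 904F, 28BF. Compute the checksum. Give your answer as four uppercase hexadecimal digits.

A9E8

One's-complement addition (fold any carry out of bit 15 back into bit 0):
  0x8406 + 0x1307 = 0x0970D
  0x970D + 0x05FB = 0x09D08
  0x9D08 + 0x904F = 0x12D57 → wrap carry → 0x2D58
  0x2D58 + 0x28BF = 0x05617
One's-complement sum = 0x5617.
Checksum = ~0x5617 & 0xFFFF = 0xA9E8.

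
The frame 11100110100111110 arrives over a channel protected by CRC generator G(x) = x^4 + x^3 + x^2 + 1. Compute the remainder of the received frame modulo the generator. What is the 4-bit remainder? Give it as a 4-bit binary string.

Modulo-2 division of 11100110100111110 by 11101:
  pos 0: 11100 XOR 11101 = 00001
  pos 4: 11101 XOR 11101 = 00000
  pos 11: 11111 XOR 11101 = 00010
Remainder = 0100 (nonzero — an error is detected).

0100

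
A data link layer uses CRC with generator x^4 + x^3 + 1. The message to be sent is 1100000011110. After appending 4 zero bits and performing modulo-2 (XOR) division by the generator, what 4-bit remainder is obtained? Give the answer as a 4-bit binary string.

1110

Append 4 zeros: 11000000111100000. Divide by 11001 (XOR where the leading bit is 1):
  pos 0: 11000 XOR 11001 = 00001
  pos 4: 10001 XOR 11001 = 01000
  pos 5: 10001 XOR 11001 = 01000
  pos 6: 10001 XOR 11001 = 01000
  pos 7: 10001 XOR 11001 = 01000
  pos 8: 10000 XOR 11001 = 01001
  pos 9: 10010 XOR 11001 = 01011
  pos 10: 10110 XOR 11001 = 01111
  pos 11: 11110 XOR 11001 = 00111
Remainder (last 4 bits) = 1110. This is the CRC / FCS.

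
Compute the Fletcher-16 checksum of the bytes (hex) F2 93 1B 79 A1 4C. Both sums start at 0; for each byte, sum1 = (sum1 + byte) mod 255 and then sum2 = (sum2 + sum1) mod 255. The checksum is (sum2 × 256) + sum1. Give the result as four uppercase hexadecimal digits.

Running sums (mod 255):
  after byte 0 (F2): sum1=242, sum2=242
  after byte 1 (93): sum1=134, sum2=121
  after byte 2 (1B): sum1=161, sum2=27
  after byte 3 (79): sum1=27, sum2=54
  after byte 4 (A1): sum1=188, sum2=242
  after byte 5 (4C): sum1=9, sum2=251
Checksum = sum2·256 + sum1 = 251·256 + 9 = 64265 = 0xFB09.

FB09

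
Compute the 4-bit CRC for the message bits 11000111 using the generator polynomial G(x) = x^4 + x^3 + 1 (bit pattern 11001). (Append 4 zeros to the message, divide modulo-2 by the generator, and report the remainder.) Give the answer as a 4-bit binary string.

Append 4 zeros: 110001110000. Divide by 11001 (XOR where the leading bit is 1):
  pos 0: 11000 XOR 11001 = 00001
  pos 4: 11110 XOR 11001 = 00111
  pos 6: 11100 XOR 11001 = 00101
Remainder (last 4 bits) = 1010. This is the CRC / FCS.

1010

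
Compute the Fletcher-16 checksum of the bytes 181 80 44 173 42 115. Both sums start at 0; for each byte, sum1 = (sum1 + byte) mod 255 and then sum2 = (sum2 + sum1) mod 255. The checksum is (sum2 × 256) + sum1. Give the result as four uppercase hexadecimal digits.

557D

Running sums (mod 255):
  after byte 0 (181): sum1=181, sum2=181
  after byte 1 (80): sum1=6, sum2=187
  after byte 2 (44): sum1=50, sum2=237
  after byte 3 (173): sum1=223, sum2=205
  after byte 4 (42): sum1=10, sum2=215
  after byte 5 (115): sum1=125, sum2=85
Checksum = sum2·256 + sum1 = 85·256 + 125 = 21885 = 0x557D.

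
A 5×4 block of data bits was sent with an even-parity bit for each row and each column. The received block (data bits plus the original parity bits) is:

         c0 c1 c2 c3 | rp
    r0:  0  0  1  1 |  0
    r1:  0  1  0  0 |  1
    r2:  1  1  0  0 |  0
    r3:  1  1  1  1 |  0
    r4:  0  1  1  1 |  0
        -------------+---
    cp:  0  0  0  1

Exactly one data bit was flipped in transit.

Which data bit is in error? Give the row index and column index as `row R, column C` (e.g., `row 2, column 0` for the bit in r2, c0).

Recompute each row's even parity and compare to rp:
  r0: data parity 0, sent rp 0 → ok
  r1: data parity 1, sent rp 1 → ok
  r2: data parity 0, sent rp 0 → ok
  r3: data parity 0, sent rp 0 → ok
  r4: data parity 1, sent rp 0 → mismatch
Recompute each column's even parity and compare to cp:
  c0: data parity 0, sent cp 0 → ok
  c1: data parity 0, sent cp 0 → ok
  c2: data parity 1, sent cp 0 → mismatch
  c3: data parity 1, sent cp 1 → ok
Exactly one row (r4) and one column (c2) fail → the flipped bit is at their intersection.

row 4, column 2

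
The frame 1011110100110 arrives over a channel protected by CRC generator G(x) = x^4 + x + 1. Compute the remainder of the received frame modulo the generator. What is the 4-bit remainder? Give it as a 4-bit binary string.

Modulo-2 division of 1011110100110 by 10011:
  pos 0: 10111 XOR 10011 = 00100
  pos 2: 10010 XOR 10011 = 00001
  pos 6: 11001 XOR 10011 = 01010
  pos 7: 10101 XOR 10011 = 00110
Remainder = 1100 (nonzero — an error is detected).

1100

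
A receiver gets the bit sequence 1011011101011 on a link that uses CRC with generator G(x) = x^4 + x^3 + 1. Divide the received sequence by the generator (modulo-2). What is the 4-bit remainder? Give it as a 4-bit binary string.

Modulo-2 division of 1011011101011 by 11001:
  pos 0: 10110 XOR 11001 = 01111
  pos 1: 11111 XOR 11001 = 00110
  pos 3: 11011 XOR 11001 = 00010
  pos 6: 10010 XOR 11001 = 01011
  pos 7: 10111 XOR 11001 = 01110
  pos 8: 11101 XOR 11001 = 00100
Remainder = 0100 (nonzero — an error is detected).

0100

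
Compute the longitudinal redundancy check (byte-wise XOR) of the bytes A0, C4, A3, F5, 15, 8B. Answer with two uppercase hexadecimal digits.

AC

XOR the bytes together:
  start with 0xA0
  0xA0 ⊕ 0xC4 = 0x64
  0x64 ⊕ 0xA3 = 0xC7
  0xC7 ⊕ 0xF5 = 0x32
  0x32 ⊕ 0x15 = 0x27
  0x27 ⊕ 0x8B = 0xAC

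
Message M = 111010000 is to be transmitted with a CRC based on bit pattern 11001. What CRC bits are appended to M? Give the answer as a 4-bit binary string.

Append 4 zeros: 1110100000000. Divide by 11001 (XOR where the leading bit is 1):
  pos 0: 11101 XOR 11001 = 00100
  pos 2: 10000 XOR 11001 = 01001
  pos 3: 10010 XOR 11001 = 01011
  pos 4: 10110 XOR 11001 = 01111
  pos 5: 11110 XOR 11001 = 00111
  pos 7: 11100 XOR 11001 = 00101
Remainder (last 4 bits) = 1010. This is the CRC / FCS.

1010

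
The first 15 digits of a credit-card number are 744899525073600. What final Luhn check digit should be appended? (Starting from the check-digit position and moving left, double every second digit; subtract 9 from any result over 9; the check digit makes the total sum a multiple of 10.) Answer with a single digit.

2

Partial digits right→left: 0 0 6 3 7 0 5 2 5 9 9 8 4 4 7
Double every second digit counting from the check-digit position (so the 1st, 3rd, 5th, ... of the partial from the right).
  doubled (with −9 where >9): 0 3 5 1 1 9 8 5 → sum 32
  kept as-is: 0 3 0 2 9 8 4 → sum 26
Total = 32 + 26 = 58.
Check digit = (10 − (58 mod 10)) mod 10 = 2.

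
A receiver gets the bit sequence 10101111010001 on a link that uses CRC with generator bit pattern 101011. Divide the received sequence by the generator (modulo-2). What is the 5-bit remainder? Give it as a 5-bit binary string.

00000

Modulo-2 division of 10101111010001 by 101011:
  pos 0: 101011 XOR 101011 = 000000
  pos 6: 110100 XOR 101011 = 011111
  pos 7: 111110 XOR 101011 = 010101
  pos 8: 101011 XOR 101011 = 000000
Remainder = 00000 (zero — the frame passes the CRC check).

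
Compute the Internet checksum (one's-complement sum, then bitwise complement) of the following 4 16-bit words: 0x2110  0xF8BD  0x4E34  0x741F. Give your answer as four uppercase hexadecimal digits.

One's-complement addition (fold any carry out of bit 15 back into bit 0):
  0x2110 + 0xF8BD = 0x119CD → wrap carry → 0x19CE
  0x19CE + 0x4E34 = 0x06802
  0x6802 + 0x741F = 0x0DC21
One's-complement sum = 0xDC21.
Checksum = ~0xDC21 & 0xFFFF = 0x23DE.

23DE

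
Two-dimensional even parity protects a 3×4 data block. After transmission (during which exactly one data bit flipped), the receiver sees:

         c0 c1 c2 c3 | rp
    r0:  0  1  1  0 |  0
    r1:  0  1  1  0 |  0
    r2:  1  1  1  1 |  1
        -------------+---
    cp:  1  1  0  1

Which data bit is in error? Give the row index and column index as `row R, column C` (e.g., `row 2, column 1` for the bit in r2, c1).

row 2, column 2

Recompute each row's even parity and compare to rp:
  r0: data parity 0, sent rp 0 → ok
  r1: data parity 0, sent rp 0 → ok
  r2: data parity 0, sent rp 1 → mismatch
Recompute each column's even parity and compare to cp:
  c0: data parity 1, sent cp 1 → ok
  c1: data parity 1, sent cp 1 → ok
  c2: data parity 1, sent cp 0 → mismatch
  c3: data parity 1, sent cp 1 → ok
Exactly one row (r2) and one column (c2) fail → the flipped bit is at their intersection.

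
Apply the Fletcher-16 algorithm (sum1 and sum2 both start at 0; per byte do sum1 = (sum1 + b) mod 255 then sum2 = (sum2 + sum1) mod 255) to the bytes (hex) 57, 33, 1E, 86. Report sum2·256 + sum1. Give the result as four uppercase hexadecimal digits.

Running sums (mod 255):
  after byte 0 (57): sum1=87, sum2=87
  after byte 1 (33): sum1=138, sum2=225
  after byte 2 (1E): sum1=168, sum2=138
  after byte 3 (86): sum1=47, sum2=185
Checksum = sum2·256 + sum1 = 185·256 + 47 = 47407 = 0xB92F.

B92F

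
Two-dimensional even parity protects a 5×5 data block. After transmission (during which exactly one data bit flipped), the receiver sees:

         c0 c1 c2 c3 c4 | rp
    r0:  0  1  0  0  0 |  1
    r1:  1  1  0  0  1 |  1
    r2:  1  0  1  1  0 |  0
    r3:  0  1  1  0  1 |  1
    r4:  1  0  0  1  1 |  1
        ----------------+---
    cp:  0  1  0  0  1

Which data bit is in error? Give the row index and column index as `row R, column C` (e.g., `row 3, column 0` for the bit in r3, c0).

row 2, column 0

Recompute each row's even parity and compare to rp:
  r0: data parity 1, sent rp 1 → ok
  r1: data parity 1, sent rp 1 → ok
  r2: data parity 1, sent rp 0 → mismatch
  r3: data parity 1, sent rp 1 → ok
  r4: data parity 1, sent rp 1 → ok
Recompute each column's even parity and compare to cp:
  c0: data parity 1, sent cp 0 → mismatch
  c1: data parity 1, sent cp 1 → ok
  c2: data parity 0, sent cp 0 → ok
  c3: data parity 0, sent cp 0 → ok
  c4: data parity 1, sent cp 1 → ok
Exactly one row (r2) and one column (c0) fail → the flipped bit is at their intersection.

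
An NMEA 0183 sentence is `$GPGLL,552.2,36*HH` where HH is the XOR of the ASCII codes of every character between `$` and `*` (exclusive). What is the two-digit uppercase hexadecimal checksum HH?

XOR the ASCII codes of the payload characters:
  'G' = 0x47 → acc = 0x47
  'P' = 0x50 → acc = 0x17
  'G' = 0x47 → acc = 0x50
  'L' = 0x4C → acc = 0x1C
  'L' = 0x4C → acc = 0x50
  ',' = 0x2C → acc = 0x7C
  '5' = 0x35 → acc = 0x49
  '5' = 0x35 → acc = 0x7C
  '2' = 0x32 → acc = 0x4E
  '.' = 0x2E → acc = 0x60
  '2' = 0x32 → acc = 0x52
  ',' = 0x2C → acc = 0x7E
  '3' = 0x33 → acc = 0x4D
  '6' = 0x36 → acc = 0x7B
Checksum = 0x7B.

7B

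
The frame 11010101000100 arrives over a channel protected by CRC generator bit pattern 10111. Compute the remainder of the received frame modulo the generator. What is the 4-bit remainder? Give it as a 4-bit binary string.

0000

Modulo-2 division of 11010101000100 by 10111:
  pos 0: 11010 XOR 10111 = 01101
  pos 1: 11011 XOR 10111 = 01100
  pos 2: 11000 XOR 10111 = 01111
  pos 3: 11111 XOR 10111 = 01000
  pos 4: 10000 XOR 10111 = 00111
  pos 6: 11100 XOR 10111 = 01011
  pos 7: 10111 XOR 10111 = 00000
Remainder = 0000 (zero — the frame passes the CRC check).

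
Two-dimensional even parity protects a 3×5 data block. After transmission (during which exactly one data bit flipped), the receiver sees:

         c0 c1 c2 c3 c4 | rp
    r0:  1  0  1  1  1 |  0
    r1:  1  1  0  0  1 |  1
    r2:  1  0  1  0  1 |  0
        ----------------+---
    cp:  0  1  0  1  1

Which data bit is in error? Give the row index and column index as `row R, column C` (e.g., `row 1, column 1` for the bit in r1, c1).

row 2, column 0

Recompute each row's even parity and compare to rp:
  r0: data parity 0, sent rp 0 → ok
  r1: data parity 1, sent rp 1 → ok
  r2: data parity 1, sent rp 0 → mismatch
Recompute each column's even parity and compare to cp:
  c0: data parity 1, sent cp 0 → mismatch
  c1: data parity 1, sent cp 1 → ok
  c2: data parity 0, sent cp 0 → ok
  c3: data parity 1, sent cp 1 → ok
  c4: data parity 1, sent cp 1 → ok
Exactly one row (r2) and one column (c0) fail → the flipped bit is at their intersection.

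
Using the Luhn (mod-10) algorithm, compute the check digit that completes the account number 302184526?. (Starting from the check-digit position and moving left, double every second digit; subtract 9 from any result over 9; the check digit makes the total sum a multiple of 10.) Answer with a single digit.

Partial digits right→left: 6 2 5 4 8 1 2 0 3
Double every second digit counting from the check-digit position (so the 1st, 3rd, 5th, ... of the partial from the right).
  doubled (with −9 where >9): 3 1 7 4 6 → sum 21
  kept as-is: 2 4 1 0 → sum 7
Total = 21 + 7 = 28.
Check digit = (10 − (28 mod 10)) mod 10 = 2.

2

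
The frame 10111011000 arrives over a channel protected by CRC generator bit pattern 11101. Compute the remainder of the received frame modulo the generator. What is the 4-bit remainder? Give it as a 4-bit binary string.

Modulo-2 division of 10111011000 by 11101:
  pos 0: 10111 XOR 11101 = 01010
  pos 1: 10100 XOR 11101 = 01001
  pos 2: 10011 XOR 11101 = 01110
  pos 3: 11101 XOR 11101 = 00000
Remainder = 0000 (zero — the frame passes the CRC check).

0000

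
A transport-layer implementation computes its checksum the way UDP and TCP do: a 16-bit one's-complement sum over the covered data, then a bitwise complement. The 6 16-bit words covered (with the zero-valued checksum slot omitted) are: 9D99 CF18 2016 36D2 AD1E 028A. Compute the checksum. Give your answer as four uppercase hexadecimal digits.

One's-complement addition (fold any carry out of bit 15 back into bit 0):
  0x9D99 + 0xCF18 = 0x16CB1 → wrap carry → 0x6CB2
  0x6CB2 + 0x2016 = 0x08CC8
  0x8CC8 + 0x36D2 = 0x0C39A
  0xC39A + 0xAD1E = 0x170B8 → wrap carry → 0x70B9
  0x70B9 + 0x028A = 0x07343
One's-complement sum = 0x7343.
Checksum = ~0x7343 & 0xFFFF = 0x8CBC.

8CBC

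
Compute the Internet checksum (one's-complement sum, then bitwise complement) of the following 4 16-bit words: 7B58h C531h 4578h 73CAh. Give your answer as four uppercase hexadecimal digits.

One's-complement addition (fold any carry out of bit 15 back into bit 0):
  0x7B58 + 0xC531 = 0x14089 → wrap carry → 0x408A
  0x408A + 0x4578 = 0x08602
  0x8602 + 0x73CA = 0x0F9CC
One's-complement sum = 0xF9CC.
Checksum = ~0xF9CC & 0xFFFF = 0x0633.

0633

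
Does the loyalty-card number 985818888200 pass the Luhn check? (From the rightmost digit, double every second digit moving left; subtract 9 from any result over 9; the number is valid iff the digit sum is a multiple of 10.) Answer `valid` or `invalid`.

valid

From the right, keep odd positions and double even positions (subtract 9 from any doubled value over 9):
  doubled (positions 2,4,...): 0 7 7 2 1 9 → sum 26
  kept (positions 1,3,...): 0 2 8 8 8 8 → sum 34
Total = 60.
60 mod 10 = 0, so the number is valid.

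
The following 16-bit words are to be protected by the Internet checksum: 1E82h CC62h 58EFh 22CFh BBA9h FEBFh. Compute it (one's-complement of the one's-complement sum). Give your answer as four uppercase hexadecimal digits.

DEF2

One's-complement addition (fold any carry out of bit 15 back into bit 0):
  0x1E82 + 0xCC62 = 0x0EAE4
  0xEAE4 + 0x58EF = 0x143D3 → wrap carry → 0x43D4
  0x43D4 + 0x22CF = 0x066A3
  0x66A3 + 0xBBA9 = 0x1224C → wrap carry → 0x224D
  0x224D + 0xFEBF = 0x1210C → wrap carry → 0x210D
One's-complement sum = 0x210D.
Checksum = ~0x210D & 0xFFFF = 0xDEF2.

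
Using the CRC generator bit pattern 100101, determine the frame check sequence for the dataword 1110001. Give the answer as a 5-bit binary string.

01001

Append 5 zeros: 111000100000. Divide by 100101 (XOR where the leading bit is 1):
  pos 0: 111000 XOR 100101 = 011101
  pos 1: 111011 XOR 100101 = 011110
  pos 2: 111100 XOR 100101 = 011001
  pos 3: 110010 XOR 100101 = 010111
  pos 4: 101110 XOR 100101 = 001011
  pos 6: 101100 XOR 100101 = 001001
Remainder (last 5 bits) = 01001. This is the CRC / FCS.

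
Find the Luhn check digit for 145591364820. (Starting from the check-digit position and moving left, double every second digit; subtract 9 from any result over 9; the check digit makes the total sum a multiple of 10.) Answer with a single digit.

5

Partial digits right→left: 0 2 8 4 6 3 1 9 5 5 4 1
Double every second digit counting from the check-digit position (so the 1st, 3rd, 5th, ... of the partial from the right).
  doubled (with −9 where >9): 0 7 3 2 1 8 → sum 21
  kept as-is: 2 4 3 9 5 1 → sum 24
Total = 21 + 24 = 45.
Check digit = (10 − (45 mod 10)) mod 10 = 5.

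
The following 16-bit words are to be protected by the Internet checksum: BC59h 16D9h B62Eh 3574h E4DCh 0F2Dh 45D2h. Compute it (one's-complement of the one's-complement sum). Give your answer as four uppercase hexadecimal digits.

074E

One's-complement addition (fold any carry out of bit 15 back into bit 0):
  0xBC59 + 0x16D9 = 0x0D332
  0xD332 + 0xB62E = 0x18960 → wrap carry → 0x8961
  0x8961 + 0x3574 = 0x0BED5
  0xBED5 + 0xE4DC = 0x1A3B1 → wrap carry → 0xA3B2
  0xA3B2 + 0x0F2D = 0x0B2DF
  0xB2DF + 0x45D2 = 0x0F8B1
One's-complement sum = 0xF8B1.
Checksum = ~0xF8B1 & 0xFFFF = 0x074E.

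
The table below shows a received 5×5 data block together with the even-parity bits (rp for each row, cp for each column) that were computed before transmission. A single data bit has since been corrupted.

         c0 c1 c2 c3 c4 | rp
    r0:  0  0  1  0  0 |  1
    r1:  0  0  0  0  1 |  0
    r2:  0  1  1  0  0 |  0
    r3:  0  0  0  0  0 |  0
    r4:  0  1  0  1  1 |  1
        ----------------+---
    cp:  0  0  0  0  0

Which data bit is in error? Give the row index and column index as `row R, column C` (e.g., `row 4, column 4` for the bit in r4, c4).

row 1, column 3

Recompute each row's even parity and compare to rp:
  r0: data parity 1, sent rp 1 → ok
  r1: data parity 1, sent rp 0 → mismatch
  r2: data parity 0, sent rp 0 → ok
  r3: data parity 0, sent rp 0 → ok
  r4: data parity 1, sent rp 1 → ok
Recompute each column's even parity and compare to cp:
  c0: data parity 0, sent cp 0 → ok
  c1: data parity 0, sent cp 0 → ok
  c2: data parity 0, sent cp 0 → ok
  c3: data parity 1, sent cp 0 → mismatch
  c4: data parity 0, sent cp 0 → ok
Exactly one row (r1) and one column (c3) fail → the flipped bit is at their intersection.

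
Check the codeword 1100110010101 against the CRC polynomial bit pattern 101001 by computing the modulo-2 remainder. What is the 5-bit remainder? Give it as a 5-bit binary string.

10011

Modulo-2 division of 1100110010101 by 101001:
  pos 0: 110011 XOR 101001 = 011010
  pos 1: 110100 XOR 101001 = 011101
  pos 2: 111010 XOR 101001 = 010011
  pos 3: 100111 XOR 101001 = 001110
  pos 5: 111001 XOR 101001 = 010000
  pos 6: 100000 XOR 101001 = 001001
Remainder = 10011 (nonzero — an error is detected).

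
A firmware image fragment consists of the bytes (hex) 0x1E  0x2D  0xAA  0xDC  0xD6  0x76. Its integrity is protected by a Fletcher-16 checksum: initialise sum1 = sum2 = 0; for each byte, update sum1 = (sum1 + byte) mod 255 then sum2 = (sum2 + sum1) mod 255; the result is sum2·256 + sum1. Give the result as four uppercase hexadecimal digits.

Running sums (mod 255):
  after byte 0 (0x1E): sum1=30, sum2=30
  after byte 1 (0x2D): sum1=75, sum2=105
  after byte 2 (0xAA): sum1=245, sum2=95
  after byte 3 (0xDC): sum1=210, sum2=50
  after byte 4 (0xD6): sum1=169, sum2=219
  after byte 5 (0x76): sum1=32, sum2=251
Checksum = sum2·256 + sum1 = 251·256 + 32 = 64288 = 0xFB20.

FB20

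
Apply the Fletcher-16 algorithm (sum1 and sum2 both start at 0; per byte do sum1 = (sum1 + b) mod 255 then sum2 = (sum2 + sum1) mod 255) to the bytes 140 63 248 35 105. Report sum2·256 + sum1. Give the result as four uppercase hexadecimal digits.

5651

Running sums (mod 255):
  after byte 0 (140): sum1=140, sum2=140
  after byte 1 (63): sum1=203, sum2=88
  after byte 2 (248): sum1=196, sum2=29
  after byte 3 (35): sum1=231, sum2=5
  after byte 4 (105): sum1=81, sum2=86
Checksum = sum2·256 + sum1 = 86·256 + 81 = 22097 = 0x5651.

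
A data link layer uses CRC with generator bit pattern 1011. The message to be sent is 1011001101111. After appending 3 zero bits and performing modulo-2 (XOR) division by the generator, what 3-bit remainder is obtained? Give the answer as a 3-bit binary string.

Append 3 zeros: 1011001101111000. Divide by 1011 (XOR where the leading bit is 1):
  pos 0: 1011 XOR 1011 = 0000
  pos 6: 1101 XOR 1011 = 0110
  pos 7: 1101 XOR 1011 = 0110
  pos 8: 1101 XOR 1011 = 0110
  pos 9: 1101 XOR 1011 = 0110
  pos 10: 1100 XOR 1011 = 0111
  pos 11: 1110 XOR 1011 = 0101
  pos 12: 1010 XOR 1011 = 0001
Remainder (last 3 bits) = 001. This is the CRC / FCS.

001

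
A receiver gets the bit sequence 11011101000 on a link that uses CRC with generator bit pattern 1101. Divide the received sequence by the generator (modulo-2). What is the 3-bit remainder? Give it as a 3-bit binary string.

000

Modulo-2 division of 11011101000 by 1101:
  pos 0: 1101 XOR 1101 = 0000
  pos 4: 1101 XOR 1101 = 0000
Remainder = 000 (zero — the frame passes the CRC check).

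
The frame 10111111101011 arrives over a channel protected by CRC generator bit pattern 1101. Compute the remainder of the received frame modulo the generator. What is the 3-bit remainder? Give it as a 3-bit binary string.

000

Modulo-2 division of 10111111101011 by 1101:
  pos 0: 1011 XOR 1101 = 0110
  pos 1: 1101 XOR 1101 = 0000
  pos 5: 1111 XOR 1101 = 0010
  pos 7: 1001 XOR 1101 = 0100
  pos 8: 1000 XOR 1101 = 0101
  pos 9: 1011 XOR 1101 = 0110
  pos 10: 1101 XOR 1101 = 0000
Remainder = 000 (zero — the frame passes the CRC check).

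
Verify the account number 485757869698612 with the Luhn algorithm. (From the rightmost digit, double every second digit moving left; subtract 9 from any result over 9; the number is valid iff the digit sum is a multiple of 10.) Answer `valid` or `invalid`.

valid

From the right, keep odd positions and double even positions (subtract 9 from any doubled value over 9):
  doubled (positions 2,4,...): 2 7 3 3 5 5 7 → sum 32
  kept (positions 1,3,...): 2 6 9 9 8 5 5 4 → sum 48
Total = 80.
80 mod 10 = 0, so the number is valid.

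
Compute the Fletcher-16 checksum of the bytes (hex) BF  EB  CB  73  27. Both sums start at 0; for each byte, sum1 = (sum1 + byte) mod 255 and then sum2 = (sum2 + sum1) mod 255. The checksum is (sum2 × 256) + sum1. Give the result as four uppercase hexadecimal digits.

DF12

Running sums (mod 255):
  after byte 0 (BF): sum1=191, sum2=191
  after byte 1 (EB): sum1=171, sum2=107
  after byte 2 (CB): sum1=119, sum2=226
  after byte 3 (73): sum1=234, sum2=205
  after byte 4 (27): sum1=18, sum2=223
Checksum = sum2·256 + sum1 = 223·256 + 18 = 57106 = 0xDF12.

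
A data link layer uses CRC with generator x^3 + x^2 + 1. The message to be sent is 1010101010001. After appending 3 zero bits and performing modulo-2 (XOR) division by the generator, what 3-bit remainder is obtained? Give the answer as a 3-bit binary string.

Append 3 zeros: 1010101010001000. Divide by 1101 (XOR where the leading bit is 1):
  pos 0: 1010 XOR 1101 = 0111
  pos 1: 1111 XOR 1101 = 0010
  pos 3: 1001 XOR 1101 = 0100
  pos 4: 1000 XOR 1101 = 0101
  pos 5: 1011 XOR 1101 = 0110
  pos 6: 1100 XOR 1101 = 0001
  pos 9: 1001 XOR 1101 = 0100
  pos 10: 1000 XOR 1101 = 0101
  pos 11: 1010 XOR 1101 = 0111
  pos 12: 1110 XOR 1101 = 0011
Remainder (last 3 bits) = 011. This is the CRC / FCS.

011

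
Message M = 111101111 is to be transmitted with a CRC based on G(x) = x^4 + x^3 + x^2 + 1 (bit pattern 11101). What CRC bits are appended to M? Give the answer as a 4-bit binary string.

Append 4 zeros: 1111011110000. Divide by 11101 (XOR where the leading bit is 1):
  pos 0: 11110 XOR 11101 = 00011
  pos 3: 11111 XOR 11101 = 00010
  pos 6: 10100 XOR 11101 = 01001
  pos 7: 10010 XOR 11101 = 01111
  pos 8: 11110 XOR 11101 = 00011
Remainder (last 4 bits) = 0011. This is the CRC / FCS.

0011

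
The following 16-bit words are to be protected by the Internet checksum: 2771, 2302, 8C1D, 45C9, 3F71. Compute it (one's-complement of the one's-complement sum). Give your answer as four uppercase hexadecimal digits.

A434

One's-complement addition (fold any carry out of bit 15 back into bit 0):
  0x2771 + 0x2302 = 0x04A73
  0x4A73 + 0x8C1D = 0x0D690
  0xD690 + 0x45C9 = 0x11C59 → wrap carry → 0x1C5A
  0x1C5A + 0x3F71 = 0x05BCB
One's-complement sum = 0x5BCB.
Checksum = ~0x5BCB & 0xFFFF = 0xA434.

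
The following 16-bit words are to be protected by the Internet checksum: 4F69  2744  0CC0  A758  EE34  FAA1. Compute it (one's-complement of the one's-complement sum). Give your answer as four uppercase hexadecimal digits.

EC62

One's-complement addition (fold any carry out of bit 15 back into bit 0):
  0x4F69 + 0x2744 = 0x076AD
  0x76AD + 0x0CC0 = 0x0836D
  0x836D + 0xA758 = 0x12AC5 → wrap carry → 0x2AC6
  0x2AC6 + 0xEE34 = 0x118FA → wrap carry → 0x18FB
  0x18FB + 0xFAA1 = 0x1139C → wrap carry → 0x139D
One's-complement sum = 0x139D.
Checksum = ~0x139D & 0xFFFF = 0xEC62.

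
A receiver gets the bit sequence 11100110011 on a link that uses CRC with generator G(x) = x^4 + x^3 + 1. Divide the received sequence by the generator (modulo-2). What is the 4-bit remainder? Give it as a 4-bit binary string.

0000

Modulo-2 division of 11100110011 by 11001:
  pos 0: 11100 XOR 11001 = 00101
  pos 2: 10111 XOR 11001 = 01110
  pos 3: 11100 XOR 11001 = 00101
  pos 5: 10101 XOR 11001 = 01100
  pos 6: 11001 XOR 11001 = 00000
Remainder = 0000 (zero — the frame passes the CRC check).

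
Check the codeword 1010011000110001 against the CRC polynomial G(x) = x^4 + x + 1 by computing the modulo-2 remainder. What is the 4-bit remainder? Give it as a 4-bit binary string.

Modulo-2 division of 1010011000110001 by 10011:
  pos 0: 10100 XOR 10011 = 00111
  pos 2: 11111 XOR 10011 = 01100
  pos 3: 11000 XOR 10011 = 01011
  pos 4: 10110 XOR 10011 = 00101
  pos 6: 10101 XOR 10011 = 00110
  pos 8: 11010 XOR 10011 = 01001
  pos 9: 10010 XOR 10011 = 00001
Remainder = 0101 (nonzero — an error is detected).

0101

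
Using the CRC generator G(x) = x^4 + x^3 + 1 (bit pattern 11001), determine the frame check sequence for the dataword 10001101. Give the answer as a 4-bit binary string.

1100

Append 4 zeros: 100011010000. Divide by 11001 (XOR where the leading bit is 1):
  pos 0: 10001 XOR 11001 = 01000
  pos 1: 10001 XOR 11001 = 01000
  pos 2: 10000 XOR 11001 = 01001
  pos 3: 10011 XOR 11001 = 01010
  pos 4: 10100 XOR 11001 = 01101
  pos 5: 11010 XOR 11001 = 00011
Remainder (last 4 bits) = 1100. This is the CRC / FCS.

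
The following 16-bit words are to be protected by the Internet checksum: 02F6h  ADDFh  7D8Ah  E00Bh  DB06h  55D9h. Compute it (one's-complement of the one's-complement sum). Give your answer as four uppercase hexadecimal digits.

One's-complement addition (fold any carry out of bit 15 back into bit 0):
  0x02F6 + 0xADDF = 0x0B0D5
  0xB0D5 + 0x7D8A = 0x12E5F → wrap carry → 0x2E60
  0x2E60 + 0xE00B = 0x10E6B → wrap carry → 0x0E6C
  0x0E6C + 0xDB06 = 0x0E972
  0xE972 + 0x55D9 = 0x13F4B → wrap carry → 0x3F4C
One's-complement sum = 0x3F4C.
Checksum = ~0x3F4C & 0xFFFF = 0xC0B3.

C0B3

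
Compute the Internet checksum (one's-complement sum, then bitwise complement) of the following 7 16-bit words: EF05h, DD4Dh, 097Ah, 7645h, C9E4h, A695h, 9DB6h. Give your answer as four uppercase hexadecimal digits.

A5BB

One's-complement addition (fold any carry out of bit 15 back into bit 0):
  0xEF05 + 0xDD4D = 0x1CC52 → wrap carry → 0xCC53
  0xCC53 + 0x097A = 0x0D5CD
  0xD5CD + 0x7645 = 0x14C12 → wrap carry → 0x4C13
  0x4C13 + 0xC9E4 = 0x115F7 → wrap carry → 0x15F8
  0x15F8 + 0xA695 = 0x0BC8D
  0xBC8D + 0x9DB6 = 0x15A43 → wrap carry → 0x5A44
One's-complement sum = 0x5A44.
Checksum = ~0x5A44 & 0xFFFF = 0xA5BB.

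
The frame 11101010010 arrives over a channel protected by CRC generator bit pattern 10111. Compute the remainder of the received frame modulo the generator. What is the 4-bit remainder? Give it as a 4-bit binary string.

0000

Modulo-2 division of 11101010010 by 10111:
  pos 0: 11101 XOR 10111 = 01010
  pos 1: 10100 XOR 10111 = 00011
  pos 4: 11100 XOR 10111 = 01011
  pos 5: 10111 XOR 10111 = 00000
Remainder = 0000 (zero — the frame passes the CRC check).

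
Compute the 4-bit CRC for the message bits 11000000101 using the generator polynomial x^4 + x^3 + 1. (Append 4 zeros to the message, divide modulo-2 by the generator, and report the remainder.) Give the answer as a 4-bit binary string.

Append 4 zeros: 110000001010000. Divide by 11001 (XOR where the leading bit is 1):
  pos 0: 11000 XOR 11001 = 00001
  pos 4: 10001 XOR 11001 = 01000
  pos 5: 10000 XOR 11001 = 01001
  pos 6: 10011 XOR 11001 = 01010
  pos 7: 10100 XOR 11001 = 01101
  pos 8: 11010 XOR 11001 = 00011
Remainder (last 4 bits) = 1100. This is the CRC / FCS.

1100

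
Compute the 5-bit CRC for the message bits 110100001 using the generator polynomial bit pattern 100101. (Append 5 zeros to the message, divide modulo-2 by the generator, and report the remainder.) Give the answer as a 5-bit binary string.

Append 5 zeros: 11010000100000. Divide by 100101 (XOR where the leading bit is 1):
  pos 0: 110100 XOR 100101 = 010001
  pos 1: 100010 XOR 100101 = 000111
  pos 4: 111010 XOR 100101 = 011111
  pos 5: 111110 XOR 100101 = 011011
  pos 6: 110110 XOR 100101 = 010011
  pos 7: 100110 XOR 100101 = 000011
Remainder (last 5 bits) = 00110. This is the CRC / FCS.

00110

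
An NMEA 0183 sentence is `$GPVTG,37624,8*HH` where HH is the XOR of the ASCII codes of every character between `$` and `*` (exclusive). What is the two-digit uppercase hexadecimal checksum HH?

XOR the ASCII codes of the payload characters:
  'G' = 0x47 → acc = 0x47
  'P' = 0x50 → acc = 0x17
  'V' = 0x56 → acc = 0x41
  'T' = 0x54 → acc = 0x15
  'G' = 0x47 → acc = 0x52
  ',' = 0x2C → acc = 0x7E
  '3' = 0x33 → acc = 0x4D
  '7' = 0x37 → acc = 0x7A
  '6' = 0x36 → acc = 0x4C
  '2' = 0x32 → acc = 0x7E
  '4' = 0x34 → acc = 0x4A
  ',' = 0x2C → acc = 0x66
  '8' = 0x38 → acc = 0x5E
Checksum = 0x5E.

5E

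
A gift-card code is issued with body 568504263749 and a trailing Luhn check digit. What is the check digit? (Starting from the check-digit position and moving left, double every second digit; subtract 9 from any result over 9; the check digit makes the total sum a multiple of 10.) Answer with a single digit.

9

Partial digits right→left: 9 4 7 3 6 2 4 0 5 8 6 5
Double every second digit counting from the check-digit position (so the 1st, 3rd, 5th, ... of the partial from the right).
  doubled (with −9 where >9): 9 5 3 8 1 3 → sum 29
  kept as-is: 4 3 2 0 8 5 → sum 22
Total = 29 + 22 = 51.
Check digit = (10 − (51 mod 10)) mod 10 = 9.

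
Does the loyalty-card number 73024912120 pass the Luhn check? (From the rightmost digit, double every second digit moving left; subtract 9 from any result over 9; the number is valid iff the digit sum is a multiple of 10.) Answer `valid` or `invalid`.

valid

From the right, keep odd positions and double even positions (subtract 9 from any doubled value over 9):
  doubled (positions 2,4,...): 4 4 9 4 6 → sum 27
  kept (positions 1,3,...): 0 1 1 4 0 7 → sum 13
Total = 40.
40 mod 10 = 0, so the number is valid.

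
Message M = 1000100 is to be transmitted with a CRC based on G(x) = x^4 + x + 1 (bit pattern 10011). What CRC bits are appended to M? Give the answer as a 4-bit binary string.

1011

Append 4 zeros: 10001000000. Divide by 10011 (XOR where the leading bit is 1):
  pos 0: 10001 XOR 10011 = 00010
  pos 3: 10000 XOR 10011 = 00011
  pos 6: 11000 XOR 10011 = 01011
Remainder (last 4 bits) = 1011. This is the CRC / FCS.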